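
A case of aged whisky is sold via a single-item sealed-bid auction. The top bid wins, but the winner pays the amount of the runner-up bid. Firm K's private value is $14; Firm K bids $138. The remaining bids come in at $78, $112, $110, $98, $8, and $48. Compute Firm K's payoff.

Highest competing bid: $112.
Firm K's bid $138 is the highest overall, so Firm K wins and pays the second-highest bid, $112.
Payoff = value − price = $14 − $112 = -$98.
Overbidding won the item at a price above value — truthful bidding would have avoided this loss.

Firm K's payoff: -$98.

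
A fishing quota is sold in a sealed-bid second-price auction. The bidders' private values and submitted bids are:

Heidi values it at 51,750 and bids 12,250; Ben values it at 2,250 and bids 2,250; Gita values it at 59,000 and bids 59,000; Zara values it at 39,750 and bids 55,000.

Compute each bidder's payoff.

Bids in descending order: Gita 59,000 > Zara 55,000 > Heidi 12,250 > Ben 2,250.
Gita has the top bid and wins; the price is the second-highest bid, 55,000.
Gita's payoff = 59,000 − 55,000 = 4,000. All other bidders lose, so their payoff is 0.

Payoffs: Heidi 0, Ben 0, Gita 4,000, Zara 0.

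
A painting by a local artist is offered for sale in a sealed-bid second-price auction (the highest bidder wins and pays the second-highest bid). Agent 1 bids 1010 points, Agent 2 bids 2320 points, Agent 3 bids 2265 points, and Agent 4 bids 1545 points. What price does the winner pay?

2265 points

Ranking the bids: Agent 2 2320 points, then Agent 3 2265 points, then Agent 4 1545 points, then Agent 1 1010 points.
Agent 2 is the highest bidder, so Agent 2 wins.
Under the second-price rule, the price is the second-highest bid: 2265 points.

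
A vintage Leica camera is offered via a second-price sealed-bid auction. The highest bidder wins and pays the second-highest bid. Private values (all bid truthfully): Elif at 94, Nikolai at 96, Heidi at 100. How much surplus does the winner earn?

4

Bids in descending order: Heidi 100; Nikolai 96; Elif 94.
Heidi wins with the top bid and pays the second-highest, 96.
Surplus = 100 − 96 = 4.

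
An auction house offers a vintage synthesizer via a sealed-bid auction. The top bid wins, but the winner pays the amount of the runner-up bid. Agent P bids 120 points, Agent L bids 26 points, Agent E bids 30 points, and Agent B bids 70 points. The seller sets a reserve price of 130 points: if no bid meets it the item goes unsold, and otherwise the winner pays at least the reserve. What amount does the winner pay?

unsold

Sorted high to low: Agent P 120 points > Agent B 70 points > Agent E 30 points > Agent L 26 points.
The top bid 120 points is below the reserve 130 points, so the item goes unsold and nothing is paid.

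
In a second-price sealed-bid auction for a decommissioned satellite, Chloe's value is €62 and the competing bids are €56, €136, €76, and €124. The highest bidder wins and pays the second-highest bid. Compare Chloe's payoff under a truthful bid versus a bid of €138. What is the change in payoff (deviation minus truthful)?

The highest competing bid is €136.
Bidding truthfully at €62: the top bid is €136 (a rival), so Chloe loses. Payoff = €0.
Bidding €138: Chloe has the top bid, wins, and pays the second-highest bid €136. Payoff = €62 − €136 = -€74.
Change = -€74 − €0 = -€74.
This is the dominant-strategy logic: truthful bidding weakly beats any alternative.

-€74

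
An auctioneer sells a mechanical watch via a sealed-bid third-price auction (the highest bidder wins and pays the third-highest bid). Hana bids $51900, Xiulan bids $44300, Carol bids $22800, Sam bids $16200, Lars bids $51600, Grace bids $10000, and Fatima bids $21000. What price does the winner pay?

Price paid: $44300.

Ranking the bids: Hana $51900 > Lars $51600 > Xiulan $44300 > Carol $22800 > Fatima $21000 > Sam $16200 > Grace $10000.
Hana is the highest bidder, so Hana wins.
Under the third-price rule, the price is the third-highest bid: $44300.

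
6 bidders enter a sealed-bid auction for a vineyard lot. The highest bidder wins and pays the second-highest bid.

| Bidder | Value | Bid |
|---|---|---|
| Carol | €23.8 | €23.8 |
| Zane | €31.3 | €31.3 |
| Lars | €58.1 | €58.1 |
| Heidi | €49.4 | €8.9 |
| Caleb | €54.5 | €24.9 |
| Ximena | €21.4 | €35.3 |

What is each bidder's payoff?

Payoffs: Carol €0.0, Zane €0.0, Lars €22.8, Heidi €0.0, Caleb €0.0, Ximena €0.0.

Sorted high to low: Lars €58.1 > Ximena €35.3 > Zane €31.3 > Caleb €24.9 > Carol €23.8 > Heidi €8.9.
Lars has the top bid and wins; the price is the second-highest bid, €35.3.
Lars's payoff = €58.1 − €35.3 = €22.8. All other bidders lose, so their payoff is 0.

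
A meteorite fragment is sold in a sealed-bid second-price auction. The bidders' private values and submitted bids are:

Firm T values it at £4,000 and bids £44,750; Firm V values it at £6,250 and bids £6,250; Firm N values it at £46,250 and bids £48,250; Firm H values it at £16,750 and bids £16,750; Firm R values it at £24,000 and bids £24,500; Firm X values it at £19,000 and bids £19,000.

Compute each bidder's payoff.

Bids in descending order: Firm N £48,250; Firm T £44,750; Firm R £24,500; Firm X £19,000; Firm H £16,750; Firm V £6,250.
Firm N has the top bid and wins; the price is the second-highest bid, £44,750.
Firm N's payoff = £46,250 − £44,750 = £1,500. All other bidders lose, so their payoff is 0.

Payoffs: Firm T £0, Firm V £0, Firm N £1,500, Firm H £0, Firm R £0, Firm X £0.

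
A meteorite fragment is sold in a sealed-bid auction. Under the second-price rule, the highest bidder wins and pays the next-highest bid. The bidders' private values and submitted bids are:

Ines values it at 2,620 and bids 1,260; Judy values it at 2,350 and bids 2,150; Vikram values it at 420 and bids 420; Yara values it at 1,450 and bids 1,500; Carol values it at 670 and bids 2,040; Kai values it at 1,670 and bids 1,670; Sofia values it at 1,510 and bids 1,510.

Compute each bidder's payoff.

Bids in descending order: Judy 2,150; Carol 2,040; Kai 1,670; Sofia 1,510; Yara 1,500; Ines 1,260; Vikram 420.
Judy has the top bid and wins; the price is the second-highest bid, 2,040.
Judy's payoff = 2,350 − 2,040 = 310. All other bidders lose, so their payoff is 0.

Ines 0, Judy 310, Vikram 0, Yara 0, Carol 0, Kai 0, Sofia 0.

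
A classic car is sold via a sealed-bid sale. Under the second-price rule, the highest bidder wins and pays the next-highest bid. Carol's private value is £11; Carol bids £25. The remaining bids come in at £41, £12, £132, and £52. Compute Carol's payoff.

Highest competing bid: £132.
Carol's bid £25 is not the highest, so Carol loses, pays nothing, and earns zero payoff.

Payoff = £0.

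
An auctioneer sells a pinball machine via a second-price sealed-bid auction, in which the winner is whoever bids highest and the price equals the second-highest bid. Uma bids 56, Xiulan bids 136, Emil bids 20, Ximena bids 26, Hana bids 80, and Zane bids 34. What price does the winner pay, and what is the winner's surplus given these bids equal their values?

Price 80; surplus 56.

Bids in descending order: Xiulan 136; Hana 80; Uma 56; Zane 34; Ximena 26; Emil 20.
Xiulan is the highest bidder, so Xiulan wins.
Under the second-price rule, the price is the second-highest bid: 80.
Surplus = 136 − 80 = 56.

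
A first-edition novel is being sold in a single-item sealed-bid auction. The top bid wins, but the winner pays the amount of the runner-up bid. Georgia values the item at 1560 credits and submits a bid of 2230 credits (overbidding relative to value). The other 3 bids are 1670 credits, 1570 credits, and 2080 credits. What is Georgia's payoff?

Highest competing bid: 2080 credits.
Georgia's bid 2230 credits is the highest overall, so Georgia wins and pays the second-highest bid, 2080 credits.
Payoff = value − price = 1560 credits − 2080 credits = -520 credits.
Overbidding won the item at a price above value — truthful bidding would have avoided this loss.

Georgia's payoff: -520 credits.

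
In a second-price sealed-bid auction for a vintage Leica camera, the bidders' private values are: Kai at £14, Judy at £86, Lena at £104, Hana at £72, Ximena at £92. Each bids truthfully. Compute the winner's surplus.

Ordered from highest: Lena £104; Ximena £92; Judy £86; Hana £72; Kai £14.
Lena wins with the top bid and pays the second-highest, £92.
Surplus = £104 − £92 = £12.

£12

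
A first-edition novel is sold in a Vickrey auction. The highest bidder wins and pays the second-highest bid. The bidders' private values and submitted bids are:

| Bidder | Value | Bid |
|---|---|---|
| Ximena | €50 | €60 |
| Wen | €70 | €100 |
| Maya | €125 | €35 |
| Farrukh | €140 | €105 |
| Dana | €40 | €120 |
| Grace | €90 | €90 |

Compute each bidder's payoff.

Ranking the bids: Dana €120; Farrukh €105; Wen €100; Grace €90; Ximena €60; Maya €35.
Dana has the top bid and wins; the price is the second-highest bid, €105.
Dana's payoff = €40 − €105 = -€65. All other bidders lose, so their payoff is 0.

Payoffs: Ximena €0, Wen €0, Maya €0, Farrukh €0, Dana -€65, Grace €0.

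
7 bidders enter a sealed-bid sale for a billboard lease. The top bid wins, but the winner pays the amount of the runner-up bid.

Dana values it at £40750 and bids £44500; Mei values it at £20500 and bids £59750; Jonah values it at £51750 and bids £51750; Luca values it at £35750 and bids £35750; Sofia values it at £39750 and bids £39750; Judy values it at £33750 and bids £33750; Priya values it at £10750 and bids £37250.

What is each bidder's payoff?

Ranking the bids: Mei £59750, then Jonah £51750, then Dana £44500, then Sofia £39750, then Priya £37250, then Luca £35750, then Judy £33750.
Mei has the top bid and wins; the price is the second-highest bid, £51750.
Mei's payoff = £20500 − £51750 = -£31250. All other bidders lose, so their payoff is 0.

Payoffs: Dana £0, Mei -£31250, Jonah £0, Luca £0, Sofia £0, Judy £0, Priya £0.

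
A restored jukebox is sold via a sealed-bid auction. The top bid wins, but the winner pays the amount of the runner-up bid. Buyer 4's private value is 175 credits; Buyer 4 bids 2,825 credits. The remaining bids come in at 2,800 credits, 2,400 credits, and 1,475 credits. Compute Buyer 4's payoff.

-2,625 credits

Highest competing bid: 2,800 credits.
Buyer 4's bid 2,825 credits is the highest overall, so Buyer 4 wins and pays the second-highest bid, 2,800 credits.
Payoff = value − price = 175 credits − 2,800 credits = -2,625 credits.
Overbidding won the item at a price above value — truthful bidding would have avoided this loss.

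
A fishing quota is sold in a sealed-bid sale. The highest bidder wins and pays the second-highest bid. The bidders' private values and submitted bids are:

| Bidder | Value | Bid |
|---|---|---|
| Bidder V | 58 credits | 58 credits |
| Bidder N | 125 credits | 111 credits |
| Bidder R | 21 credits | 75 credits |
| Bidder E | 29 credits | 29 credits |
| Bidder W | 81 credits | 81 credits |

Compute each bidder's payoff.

Bids in descending order: Bidder N 111 credits; Bidder W 81 credits; Bidder R 75 credits; Bidder V 58 credits; Bidder E 29 credits.
Bidder N has the top bid and wins; the price is the second-highest bid, 81 credits.
Bidder N's payoff = 125 credits − 81 credits = 44 credits. All other bidders lose, so their payoff is 0.

Bidder V 0 credits, Bidder N 44 credits, Bidder R 0 credits, Bidder E 0 credits, Bidder W 0 credits.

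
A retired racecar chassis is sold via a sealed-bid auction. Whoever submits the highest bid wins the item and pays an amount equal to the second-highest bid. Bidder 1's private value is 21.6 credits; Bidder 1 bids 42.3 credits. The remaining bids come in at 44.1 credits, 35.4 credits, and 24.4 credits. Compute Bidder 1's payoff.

Highest competing bid: 44.1 credits.
Bidder 1's bid 42.3 credits is not the highest, so Bidder 1 loses, pays nothing, and earns zero payoff.

0.0 credits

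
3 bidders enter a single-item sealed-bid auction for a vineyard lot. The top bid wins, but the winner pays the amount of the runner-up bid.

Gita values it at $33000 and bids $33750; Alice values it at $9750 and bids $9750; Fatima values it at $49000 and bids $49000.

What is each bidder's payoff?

Ordered from highest: Fatima $49000 > Gita $33750 > Alice $9750.
Fatima has the top bid and wins; the price is the second-highest bid, $33750.
Fatima's payoff = $49000 − $33750 = $15250. All other bidders lose, so their payoff is 0.

Payoffs: Gita $0, Alice $0, Fatima $15250.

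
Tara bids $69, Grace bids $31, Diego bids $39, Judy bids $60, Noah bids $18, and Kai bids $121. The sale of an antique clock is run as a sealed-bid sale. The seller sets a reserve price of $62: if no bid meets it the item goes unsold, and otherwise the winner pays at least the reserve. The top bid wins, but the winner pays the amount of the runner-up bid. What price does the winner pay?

$69

Sorted high to low: Kai $121, then Tara $69, then Judy $60, then Diego $39, then Grace $31, then Noah $18.
Kai has the highest bid, so Kai wins.
The second-highest bid is $69, which exceeds the reserve, so that sets the price.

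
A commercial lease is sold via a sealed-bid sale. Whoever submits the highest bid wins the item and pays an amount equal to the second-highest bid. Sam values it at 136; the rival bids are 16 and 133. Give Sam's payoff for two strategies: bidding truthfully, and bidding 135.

The highest competing bid is 133.
Bidding truthfully at 136: Sam has the top bid, wins, and pays the second-highest bid 133. Payoff = 136 − 133 = 3.
Bidding 135: Sam has the top bid, wins, and pays the second-highest bid 133. Payoff = 136 − 133 = 3.

(a) 3  (b) 3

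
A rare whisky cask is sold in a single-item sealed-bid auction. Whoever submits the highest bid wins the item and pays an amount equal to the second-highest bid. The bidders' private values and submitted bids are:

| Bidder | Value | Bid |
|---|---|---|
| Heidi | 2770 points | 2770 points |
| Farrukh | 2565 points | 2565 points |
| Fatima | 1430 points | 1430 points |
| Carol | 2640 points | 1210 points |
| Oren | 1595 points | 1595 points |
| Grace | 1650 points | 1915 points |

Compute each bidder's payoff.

Payoffs: Heidi 205 points, Farrukh 0 points, Fatima 0 points, Carol 0 points, Oren 0 points, Grace 0 points.

Bids in descending order: Heidi 2770 points; Farrukh 2565 points; Grace 1915 points; Oren 1595 points; Fatima 1430 points; Carol 1210 points.
Heidi has the top bid and wins; the price is the second-highest bid, 2565 points.
Heidi's payoff = 2770 points − 2565 points = 205 points. All other bidders lose, so their payoff is 0.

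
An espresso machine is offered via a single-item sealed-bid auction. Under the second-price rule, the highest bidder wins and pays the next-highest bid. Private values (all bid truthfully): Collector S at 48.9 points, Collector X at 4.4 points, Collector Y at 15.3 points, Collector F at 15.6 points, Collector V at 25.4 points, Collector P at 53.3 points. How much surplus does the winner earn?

Bids in descending order: Collector P 53.3 points > Collector S 48.9 points > Collector V 25.4 points > Collector F 15.6 points > Collector Y 15.3 points > Collector X 4.4 points.
Collector P wins with the top bid and pays the second-highest, 48.9 points.
Surplus = 53.3 points − 48.9 points = 4.4 points.

Winner's surplus: 4.4 points.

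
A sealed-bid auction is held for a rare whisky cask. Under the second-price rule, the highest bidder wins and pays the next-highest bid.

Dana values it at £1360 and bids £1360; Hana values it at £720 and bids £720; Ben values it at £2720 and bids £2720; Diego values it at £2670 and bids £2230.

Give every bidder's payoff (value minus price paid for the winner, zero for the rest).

Sorted high to low: Ben £2720, then Diego £2230, then Dana £1360, then Hana £720.
Ben has the top bid and wins; the price is the second-highest bid, £2230.
Ben's payoff = £2720 − £2230 = £490. All other bidders lose, so their payoff is 0.

Payoffs: Dana £0, Hana £0, Ben £490, Diego £0.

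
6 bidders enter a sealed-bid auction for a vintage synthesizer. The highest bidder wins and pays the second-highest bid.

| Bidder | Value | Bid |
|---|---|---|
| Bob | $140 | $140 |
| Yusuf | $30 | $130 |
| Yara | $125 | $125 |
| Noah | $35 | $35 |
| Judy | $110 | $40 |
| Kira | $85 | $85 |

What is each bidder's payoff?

Bob $10, Yusuf $0, Yara $0, Noah $0, Judy $0, Kira $0.

Bids in descending order: Bob $140 > Yusuf $130 > Yara $125 > Kira $85 > Judy $40 > Noah $35.
Bob has the top bid and wins; the price is the second-highest bid, $130.
Bob's payoff = $140 − $130 = $10. All other bidders lose, so their payoff is 0.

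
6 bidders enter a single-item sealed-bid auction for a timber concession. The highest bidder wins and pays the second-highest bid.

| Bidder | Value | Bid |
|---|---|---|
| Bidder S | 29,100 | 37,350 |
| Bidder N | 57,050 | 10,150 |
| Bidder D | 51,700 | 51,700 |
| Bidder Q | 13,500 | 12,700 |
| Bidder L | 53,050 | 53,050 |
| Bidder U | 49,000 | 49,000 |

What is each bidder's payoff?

Ordered from highest: Bidder L 53,050, then Bidder D 51,700, then Bidder U 49,000, then Bidder S 37,350, then Bidder Q 12,700, then Bidder N 10,150.
Bidder L has the top bid and wins; the price is the second-highest bid, 51,700.
Bidder L's payoff = 53,050 − 51,700 = 1,350. All other bidders lose, so their payoff is 0.

Payoffs: Bidder S 0, Bidder N 0, Bidder D 0, Bidder Q 0, Bidder L 1,350, Bidder U 0.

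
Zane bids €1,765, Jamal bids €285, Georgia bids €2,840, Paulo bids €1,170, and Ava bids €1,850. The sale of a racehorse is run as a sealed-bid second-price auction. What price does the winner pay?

€1,850

Ranking the bids: Georgia €2,840, then Ava €1,850, then Zane €1,765, then Paulo €1,170, then Jamal €285.
Georgia has the highest bid, so Georgia wins.
The second-highest bid is €1,850, so that is what Georgia pays.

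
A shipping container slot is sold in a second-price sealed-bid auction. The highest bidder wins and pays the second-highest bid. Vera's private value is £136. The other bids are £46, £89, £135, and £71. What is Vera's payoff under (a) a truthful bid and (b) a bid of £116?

The highest competing bid is £135.
Bidding truthfully at £136: Vera has the top bid, wins, and pays the second-highest bid £135. Payoff = £136 − £135 = £1.
Bidding £116: the top bid is £135 (a rival), so Vera loses. Payoff = £0.
Deviating from a truthful bid can only lose payoff in a second-price auction — never gain.

(a) £1  (b) £0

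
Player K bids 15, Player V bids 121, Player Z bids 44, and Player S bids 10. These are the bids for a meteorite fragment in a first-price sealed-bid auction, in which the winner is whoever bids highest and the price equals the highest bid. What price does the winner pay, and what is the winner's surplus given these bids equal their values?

Price 121; surplus 0.

Bids in descending order: Player V 121 > Player Z 44 > Player K 15 > Player S 10.
Player V is the highest bidder, so Player V wins.
Under the first-price rule, the price is the highest bid: 121.
Surplus = 121 − 121 = 0.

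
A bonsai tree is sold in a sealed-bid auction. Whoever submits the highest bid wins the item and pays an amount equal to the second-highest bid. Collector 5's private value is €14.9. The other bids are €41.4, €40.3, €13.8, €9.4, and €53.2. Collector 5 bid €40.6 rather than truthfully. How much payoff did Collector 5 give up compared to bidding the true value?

The highest competing bid is €53.2.
Bidding truthfully at €14.9: the top bid is €53.2 (a rival), so Collector 5 loses. Payoff = €0.0.
Bidding €40.6: the top bid is €53.2 (a rival), so Collector 5 loses. Payoff = €0.0.
Regret = truthful payoff − actual payoff = €0.0 − €0.0 = €0.0.

Regret: €0.0.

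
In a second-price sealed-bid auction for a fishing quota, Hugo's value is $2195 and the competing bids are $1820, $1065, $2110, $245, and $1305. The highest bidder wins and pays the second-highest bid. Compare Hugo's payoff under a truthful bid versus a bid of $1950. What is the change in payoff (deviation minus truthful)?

Change in payoff: -$85.

The highest competing bid is $2110.
Bidding truthfully at $2195: Hugo has the top bid, wins, and pays the second-highest bid $2110. Payoff = $2195 − $2110 = $85.
Bidding $1950: the top bid is $2110 (a rival), so Hugo loses. Payoff = $0.
Change = $0 − $85 = -$85.
This is the dominant-strategy logic: truthful bidding weakly beats any alternative.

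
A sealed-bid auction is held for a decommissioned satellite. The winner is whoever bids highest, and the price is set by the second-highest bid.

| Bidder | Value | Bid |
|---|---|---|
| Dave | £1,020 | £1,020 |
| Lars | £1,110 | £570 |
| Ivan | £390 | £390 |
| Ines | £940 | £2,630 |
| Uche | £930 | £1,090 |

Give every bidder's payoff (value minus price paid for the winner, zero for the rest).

Ranking the bids: Ines £2,630 > Uche £1,090 > Dave £1,020 > Lars £570 > Ivan £390.
Ines has the top bid and wins; the price is the second-highest bid, £1,090.
Ines's payoff = £940 − £1,090 = -£150. All other bidders lose, so their payoff is 0.

Payoffs: Dave £0, Lars £0, Ivan £0, Ines -£150, Uche £0.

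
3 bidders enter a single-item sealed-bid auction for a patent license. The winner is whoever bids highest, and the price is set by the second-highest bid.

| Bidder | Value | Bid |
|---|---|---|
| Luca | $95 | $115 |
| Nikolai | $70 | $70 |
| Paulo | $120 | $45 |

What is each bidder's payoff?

Luca $25, Nikolai $0, Paulo $0.

Bids in descending order: Luca $115, then Nikolai $70, then Paulo $45.
Luca has the top bid and wins; the price is the second-highest bid, $70.
Luca's payoff = $95 − $70 = $25. All other bidders lose, so their payoff is 0.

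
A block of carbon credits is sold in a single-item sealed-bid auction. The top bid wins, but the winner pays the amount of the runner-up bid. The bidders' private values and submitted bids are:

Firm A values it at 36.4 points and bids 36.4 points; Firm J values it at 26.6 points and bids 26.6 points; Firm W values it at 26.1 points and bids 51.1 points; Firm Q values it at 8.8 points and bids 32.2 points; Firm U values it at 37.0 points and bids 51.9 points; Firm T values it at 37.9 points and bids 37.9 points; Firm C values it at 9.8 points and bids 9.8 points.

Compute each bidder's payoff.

Ordered from highest: Firm U 51.9 points > Firm W 51.1 points > Firm T 37.9 points > Firm A 36.4 points > Firm Q 32.2 points > Firm J 26.6 points > Firm C 9.8 points.
Firm U has the top bid and wins; the price is the second-highest bid, 51.1 points.
Firm U's payoff = 37.0 points − 51.1 points = -14.1 points. All other bidders lose, so their payoff is 0.

Payoffs: Firm A 0.0 points, Firm J 0.0 points, Firm W 0.0 points, Firm Q 0.0 points, Firm U -14.1 points, Firm T 0.0 points, Firm C 0.0 points.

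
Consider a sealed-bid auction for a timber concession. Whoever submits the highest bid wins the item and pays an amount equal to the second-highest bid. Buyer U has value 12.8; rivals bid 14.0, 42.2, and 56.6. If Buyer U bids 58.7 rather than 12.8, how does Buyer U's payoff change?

The highest competing bid is 56.6.
Bidding truthfully at 12.8: the top bid is 56.6 (a rival), so Buyer U loses. Payoff = 0.0.
Bidding 58.7: Buyer U has the top bid, wins, and pays the second-highest bid 56.6. Payoff = 12.8 − 56.6 = -43.8.
Change = -43.8 − 0.0 = -43.8.
Deviating from a truthful bid can only lose payoff in a second-price auction — never gain.

Payoff change: -43.8.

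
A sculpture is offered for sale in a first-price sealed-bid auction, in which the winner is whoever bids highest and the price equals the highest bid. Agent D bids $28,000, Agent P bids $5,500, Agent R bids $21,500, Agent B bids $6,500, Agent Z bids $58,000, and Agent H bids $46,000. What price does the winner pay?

Ranking the bids: Agent Z $58,000, then Agent H $46,000, then Agent D $28,000, then Agent R $21,500, then Agent B $6,500, then Agent P $5,500.
Agent Z is the highest bidder, so Agent Z wins.
Under the first-price rule, the price is the highest bid: $58,000.

$58,000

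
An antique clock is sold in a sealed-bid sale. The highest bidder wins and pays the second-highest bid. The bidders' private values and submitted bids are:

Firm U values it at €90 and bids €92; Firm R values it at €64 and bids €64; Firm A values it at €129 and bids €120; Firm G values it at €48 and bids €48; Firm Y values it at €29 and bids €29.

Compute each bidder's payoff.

Firm U €0, Firm R €0, Firm A €37, Firm G €0, Firm Y €0.

Ranking the bids: Firm A €120 > Firm U €92 > Firm R €64 > Firm G €48 > Firm Y €29.
Firm A has the top bid and wins; the price is the second-highest bid, €92.
Firm A's payoff = €129 − €92 = €37. All other bidders lose, so their payoff is 0.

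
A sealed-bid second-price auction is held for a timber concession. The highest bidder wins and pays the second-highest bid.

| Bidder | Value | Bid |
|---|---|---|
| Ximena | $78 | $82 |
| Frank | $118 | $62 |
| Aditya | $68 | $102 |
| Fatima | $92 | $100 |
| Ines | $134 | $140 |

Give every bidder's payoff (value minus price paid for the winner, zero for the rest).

Payoffs: Ximena $0, Frank $0, Aditya $0, Fatima $0, Ines $32.

Bids in descending order: Ines $140, then Aditya $102, then Fatima $100, then Ximena $82, then Frank $62.
Ines has the top bid and wins; the price is the second-highest bid, $102.
Ines's payoff = $134 − $102 = $32. All other bidders lose, so their payoff is 0.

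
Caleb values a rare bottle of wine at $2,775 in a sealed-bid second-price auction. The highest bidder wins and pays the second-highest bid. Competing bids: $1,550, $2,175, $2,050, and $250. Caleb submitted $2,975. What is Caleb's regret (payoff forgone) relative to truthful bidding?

$0

The highest competing bid is $2,175.
Bidding truthfully at $2,775: Caleb has the top bid, wins, and pays the second-highest bid $2,175. Payoff = $2,775 − $2,175 = $600.
Bidding $2,975: Caleb has the top bid, wins, and pays the second-highest bid $2,175. Payoff = $2,775 − $2,175 = $600.
Regret = truthful payoff − actual payoff = $600 − $600 = $0.
The bid only affects whether you win, not the price — here both bids land on the same side of the top rival bid, so the deviation is payoff-neutral.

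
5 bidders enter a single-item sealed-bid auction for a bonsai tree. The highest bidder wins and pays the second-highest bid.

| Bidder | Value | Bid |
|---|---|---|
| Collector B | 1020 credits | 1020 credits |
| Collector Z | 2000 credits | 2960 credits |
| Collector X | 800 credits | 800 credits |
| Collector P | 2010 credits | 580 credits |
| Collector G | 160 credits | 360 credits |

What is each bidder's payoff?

Payoffs: Collector B 0 credits, Collector Z 980 credits, Collector X 0 credits, Collector P 0 credits, Collector G 0 credits.

Bids in descending order: Collector Z 2960 credits; Collector B 1020 credits; Collector X 800 credits; Collector P 580 credits; Collector G 360 credits.
Collector Z has the top bid and wins; the price is the second-highest bid, 1020 credits.
Collector Z's payoff = 2000 credits − 1020 credits = 980 credits. All other bidders lose, so their payoff is 0.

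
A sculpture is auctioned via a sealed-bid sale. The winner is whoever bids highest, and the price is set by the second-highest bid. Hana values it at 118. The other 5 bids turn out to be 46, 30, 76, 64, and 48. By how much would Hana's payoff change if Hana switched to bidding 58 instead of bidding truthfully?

The highest competing bid is 76.
Bidding truthfully at 118: Hana has the top bid, wins, and pays the second-highest bid 76. Payoff = 118 − 76 = 42.
Bidding 58: the top bid is 76 (a rival), so Hana loses. Payoff = 0.
Change = 0 − 42 = -42.
Deviating from a truthful bid can only lose payoff in a second-price auction — never gain.

Payoff change: -42.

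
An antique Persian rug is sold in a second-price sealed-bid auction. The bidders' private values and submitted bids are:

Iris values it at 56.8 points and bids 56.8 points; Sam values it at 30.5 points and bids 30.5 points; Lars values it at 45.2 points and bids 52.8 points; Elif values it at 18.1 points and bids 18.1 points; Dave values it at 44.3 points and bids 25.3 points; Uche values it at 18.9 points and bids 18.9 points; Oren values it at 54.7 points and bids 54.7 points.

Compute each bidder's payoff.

Bids in descending order: Iris 56.8 points; Oren 54.7 points; Lars 52.8 points; Sam 30.5 points; Dave 25.3 points; Uche 18.9 points; Elif 18.1 points.
Iris has the top bid and wins; the price is the second-highest bid, 54.7 points.
Iris's payoff = 56.8 points − 54.7 points = 2.1 points. All other bidders lose, so their payoff is 0.

Payoffs: Iris 2.1 points, Sam 0.0 points, Lars 0.0 points, Elif 0.0 points, Dave 0.0 points, Uche 0.0 points, Oren 0.0 points.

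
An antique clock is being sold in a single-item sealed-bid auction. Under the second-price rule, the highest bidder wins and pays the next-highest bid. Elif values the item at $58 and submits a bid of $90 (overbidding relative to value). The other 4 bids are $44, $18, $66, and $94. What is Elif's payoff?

Highest competing bid: $94.
Elif's bid $90 is not the highest, so Elif loses, pays nothing, and earns zero payoff.

Payoff = $0.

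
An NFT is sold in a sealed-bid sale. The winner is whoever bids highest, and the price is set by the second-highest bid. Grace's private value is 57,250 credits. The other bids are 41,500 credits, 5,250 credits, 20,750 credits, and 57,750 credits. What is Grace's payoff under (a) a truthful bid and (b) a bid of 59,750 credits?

The highest competing bid is 57,750 credits.
Bidding truthfully at 57,250 credits: the top bid is 57,750 credits (a rival), so Grace loses. Payoff = 0 credits.
Bidding 59,750 credits: Grace has the top bid, wins, and pays the second-highest bid 57,750 credits. Payoff = 57,250 credits − 57,750 credits = -500 credits.

Truthful: 0 credits; alternative: -500 credits.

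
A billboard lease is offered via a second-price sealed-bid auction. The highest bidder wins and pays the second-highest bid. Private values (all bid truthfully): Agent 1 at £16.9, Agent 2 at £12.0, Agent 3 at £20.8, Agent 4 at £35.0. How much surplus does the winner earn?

Bids in descending order: Agent 4 £35.0, then Agent 3 £20.8, then Agent 1 £16.9, then Agent 2 £12.0.
Agent 4 wins with the top bid and pays the second-highest, £20.8.
Surplus = £35.0 − £20.8 = £14.2.

£14.2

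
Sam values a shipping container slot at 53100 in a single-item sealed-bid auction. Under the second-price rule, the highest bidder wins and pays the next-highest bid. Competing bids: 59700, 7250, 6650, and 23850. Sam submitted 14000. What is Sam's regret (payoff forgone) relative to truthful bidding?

0

The highest competing bid is 59700.
Bidding truthfully at 53100: the top bid is 59700 (a rival), so Sam loses. Payoff = 0.
Bidding 14000: the top bid is 59700 (a rival), so Sam loses. Payoff = 0.
Regret = truthful payoff − actual payoff = 0 − 0 = 0.
The bid only affects whether you win, not the price — here both bids land on the same side of the top rival bid, so the deviation is payoff-neutral.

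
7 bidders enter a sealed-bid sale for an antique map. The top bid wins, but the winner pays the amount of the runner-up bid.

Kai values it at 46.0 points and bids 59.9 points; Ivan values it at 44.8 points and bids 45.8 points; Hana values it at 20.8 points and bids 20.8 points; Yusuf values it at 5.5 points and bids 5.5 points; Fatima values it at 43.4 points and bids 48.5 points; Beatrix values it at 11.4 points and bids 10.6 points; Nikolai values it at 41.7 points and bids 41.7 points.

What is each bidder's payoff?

Bids in descending order: Kai 59.9 points; Fatima 48.5 points; Ivan 45.8 points; Nikolai 41.7 points; Hana 20.8 points; Beatrix 10.6 points; Yusuf 5.5 points.
Kai has the top bid and wins; the price is the second-highest bid, 48.5 points.
Kai's payoff = 46.0 points − 48.5 points = -2.5 points. All other bidders lose, so their payoff is 0.

Payoffs: Kai -2.5 points, Ivan 0.0 points, Hana 0.0 points, Yusuf 0.0 points, Fatima 0.0 points, Beatrix 0.0 points, Nikolai 0.0 points.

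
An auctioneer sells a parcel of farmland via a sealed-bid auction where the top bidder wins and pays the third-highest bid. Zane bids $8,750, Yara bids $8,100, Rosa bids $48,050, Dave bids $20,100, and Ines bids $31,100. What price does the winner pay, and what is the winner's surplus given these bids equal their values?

Price $20,100; surplus $27,950.

Ordered from highest: Rosa $48,050 > Ines $31,100 > Dave $20,100 > Zane $8,750 > Yara $8,100.
Rosa is the highest bidder, so Rosa wins.
Under the third-price rule, the price is the third-highest bid: $20,100.
Surplus = $48,050 − $20,100 = $27,950.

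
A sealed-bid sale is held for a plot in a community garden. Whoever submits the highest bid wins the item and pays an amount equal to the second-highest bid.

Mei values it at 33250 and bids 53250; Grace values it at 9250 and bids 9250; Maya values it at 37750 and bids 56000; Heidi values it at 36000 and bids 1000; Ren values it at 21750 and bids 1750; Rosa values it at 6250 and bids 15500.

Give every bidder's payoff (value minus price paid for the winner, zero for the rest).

Mei 0, Grace 0, Maya -15500, Heidi 0, Ren 0, Rosa 0.

Bids in descending order: Maya 56000; Mei 53250; Rosa 15500; Grace 9250; Ren 1750; Heidi 1000.
Maya has the top bid and wins; the price is the second-highest bid, 53250.
Maya's payoff = 37750 − 53250 = -15500. All other bidders lose, so their payoff is 0.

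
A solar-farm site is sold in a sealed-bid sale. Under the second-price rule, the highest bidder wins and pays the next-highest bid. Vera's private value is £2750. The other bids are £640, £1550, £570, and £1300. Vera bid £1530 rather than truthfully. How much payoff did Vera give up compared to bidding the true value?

The highest competing bid is £1550.
Bidding truthfully at £2750: Vera has the top bid, wins, and pays the second-highest bid £1550. Payoff = £2750 − £1550 = £1200.
Bidding £1530: the top bid is £1550 (a rival), so Vera loses. Payoff = £0.
Regret = truthful payoff − actual payoff = £1200 − £0 = £1200.
This is the dominant-strategy logic: truthful bidding weakly beats any alternative.

£1200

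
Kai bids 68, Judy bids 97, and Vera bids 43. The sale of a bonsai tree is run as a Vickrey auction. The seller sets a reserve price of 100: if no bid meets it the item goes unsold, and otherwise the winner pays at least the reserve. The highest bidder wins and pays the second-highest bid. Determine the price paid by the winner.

unsold

Ordered from highest: Judy 97, then Kai 68, then Vera 43.
The top bid 97 is below the reserve 100, so the item goes unsold and nothing is paid.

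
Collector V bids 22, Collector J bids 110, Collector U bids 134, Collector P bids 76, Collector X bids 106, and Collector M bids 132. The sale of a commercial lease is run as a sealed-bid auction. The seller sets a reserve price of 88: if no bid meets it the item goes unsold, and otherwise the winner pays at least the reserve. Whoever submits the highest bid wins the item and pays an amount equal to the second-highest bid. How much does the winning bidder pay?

132

Ordered from highest: Collector U 134 > Collector M 132 > Collector J 110 > Collector X 106 > Collector P 76 > Collector V 22.
Collector U has the highest bid, so Collector U wins.
The second-highest bid is 132, which exceeds the reserve, so that sets the price.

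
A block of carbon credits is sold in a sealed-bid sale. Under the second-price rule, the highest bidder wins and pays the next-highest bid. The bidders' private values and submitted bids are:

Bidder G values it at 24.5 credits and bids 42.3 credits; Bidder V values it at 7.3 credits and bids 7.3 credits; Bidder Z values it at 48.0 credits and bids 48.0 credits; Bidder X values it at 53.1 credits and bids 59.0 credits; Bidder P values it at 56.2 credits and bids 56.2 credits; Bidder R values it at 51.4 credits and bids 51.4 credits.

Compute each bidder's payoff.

Payoffs: Bidder G 0.0 credits, Bidder V 0.0 credits, Bidder Z 0.0 credits, Bidder X -3.1 credits, Bidder P 0.0 credits, Bidder R 0.0 credits.

Ranking the bids: Bidder X 59.0 credits; Bidder P 56.2 credits; Bidder R 51.4 credits; Bidder Z 48.0 credits; Bidder G 42.3 credits; Bidder V 7.3 credits.
Bidder X has the top bid and wins; the price is the second-highest bid, 56.2 credits.
Bidder X's payoff = 53.1 credits − 56.2 credits = -3.1 credits. All other bidders lose, so their payoff is 0.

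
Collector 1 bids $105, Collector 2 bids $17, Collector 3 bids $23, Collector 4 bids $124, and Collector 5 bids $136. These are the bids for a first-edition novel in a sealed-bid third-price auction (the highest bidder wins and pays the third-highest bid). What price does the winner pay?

Ranking the bids: Collector 5 $136; Collector 4 $124; Collector 1 $105; Collector 3 $23; Collector 2 $17.
Collector 5 is the highest bidder, so Collector 5 wins.
Under the third-price rule, the price is the third-highest bid: $105.

The winner pays $105.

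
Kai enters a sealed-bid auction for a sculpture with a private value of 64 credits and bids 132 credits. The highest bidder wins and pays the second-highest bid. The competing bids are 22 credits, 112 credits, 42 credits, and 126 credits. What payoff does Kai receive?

Highest competing bid: 126 credits.
Kai's bid 132 credits is the highest overall, so Kai wins and pays the second-highest bid, 126 credits.
Payoff = value − price = 64 credits − 126 credits = -62 credits.
Overbidding won the item at a price above value — truthful bidding would have avoided this loss.

Payoff = -62 credits.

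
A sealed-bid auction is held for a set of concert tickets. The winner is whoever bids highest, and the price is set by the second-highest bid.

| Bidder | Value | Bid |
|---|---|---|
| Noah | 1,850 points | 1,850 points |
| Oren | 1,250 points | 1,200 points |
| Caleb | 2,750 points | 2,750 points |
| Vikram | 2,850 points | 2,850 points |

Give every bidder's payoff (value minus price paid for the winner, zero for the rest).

Ordered from highest: Vikram 2,850 points; Caleb 2,750 points; Noah 1,850 points; Oren 1,200 points.
Vikram has the top bid and wins; the price is the second-highest bid, 2,750 points.
Vikram's payoff = 2,850 points − 2,750 points = 100 points. All other bidders lose, so their payoff is 0.

Payoffs: Noah 0 points, Oren 0 points, Caleb 0 points, Vikram 100 points.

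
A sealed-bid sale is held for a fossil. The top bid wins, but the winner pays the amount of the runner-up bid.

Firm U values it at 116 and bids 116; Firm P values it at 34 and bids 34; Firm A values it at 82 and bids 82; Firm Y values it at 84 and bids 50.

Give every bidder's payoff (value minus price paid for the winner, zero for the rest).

Firm U 34, Firm P 0, Firm A 0, Firm Y 0.

Bids in descending order: Firm U 116 > Firm A 82 > Firm Y 50 > Firm P 34.
Firm U has the top bid and wins; the price is the second-highest bid, 82.
Firm U's payoff = 116 − 82 = 34. All other bidders lose, so their payoff is 0.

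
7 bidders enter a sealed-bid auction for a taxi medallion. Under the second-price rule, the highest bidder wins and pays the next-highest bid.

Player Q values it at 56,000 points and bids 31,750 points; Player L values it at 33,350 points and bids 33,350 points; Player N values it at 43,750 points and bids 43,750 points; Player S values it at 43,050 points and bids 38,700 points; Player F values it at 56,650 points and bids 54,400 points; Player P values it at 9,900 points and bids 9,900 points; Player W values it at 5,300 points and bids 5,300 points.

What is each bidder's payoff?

Bids in descending order: Player F 54,400 points > Player N 43,750 points > Player S 38,700 points > Player L 33,350 points > Player Q 31,750 points > Player P 9,900 points > Player W 5,300 points.
Player F has the top bid and wins; the price is the second-highest bid, 43,750 points.
Player F's payoff = 56,650 points − 43,750 points = 12,900 points. All other bidders lose, so their payoff is 0.

Player Q 0 points, Player L 0 points, Player N 0 points, Player S 0 points, Player F 12,900 points, Player P 0 points, Player W 0 points.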